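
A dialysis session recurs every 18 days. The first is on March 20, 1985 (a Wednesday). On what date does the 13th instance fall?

October 22, 1985

The 13th occurrence is 12 intervals after the first: 12 × 18 = 216 days after March 20, 1985.
March has 31 days — 11 days to the end of March leaves 205.
April has 30 days (175 left).
May has 31 days (144 left).
June has 30 days (114 left).
July has 31 days (83 left).
August has 31 days (52 left).
September has 30 days (22 left).
22 days into October → October 22, 1985.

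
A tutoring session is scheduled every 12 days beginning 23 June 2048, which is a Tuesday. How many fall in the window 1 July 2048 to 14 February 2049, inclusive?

19

Occurrences land 12·i days after 23 June 2048 for i = 0, 1, 2, …
1 July 2048 is 8 days after the start; 8 ÷ 12 = 0 remainder 8; since the remainder is 8, round up to i = 1. First occurrence in the window: #2 on 5 July 2048 (1×12 = 12 days in).
14 February 2049 is 236 days after the start; 236 ÷ 12 = 19 remainder 8. Last occurrence in the window: #20 on 6 February 2049.
Occurrences #2 through #20: 19 in total.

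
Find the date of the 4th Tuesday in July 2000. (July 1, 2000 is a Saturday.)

July 2000 begins on a Saturday, so the first Tuesday is July 4 (3 days later).
The 4th Tuesday is 3 weeks later: 4 + 21 = 25.

2000-07-25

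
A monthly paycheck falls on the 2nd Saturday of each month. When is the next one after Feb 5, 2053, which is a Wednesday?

Feb 8, 2053

Feb 2053 starts on a Saturday; its first Saturday is the 1st, so the 2nd Saturday is the 8th — Feb 8, 2053.
Feb 8, 2053 is after Feb 5, 2053, so that is the next one.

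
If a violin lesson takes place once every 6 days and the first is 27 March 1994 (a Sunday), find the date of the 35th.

The 35th occurrence is 34 intervals after the first: 34 × 6 = 204 days after 27 March 1994.
March has 31 days — 4 days to the end of March leaves 200.
April has 30 days (170 left).
May has 31 days (139 left).
June has 30 days (109 left).
July has 31 days (78 left).
August has 31 days (47 left).
September has 30 days (17 left).
17 days into October → 17 October 1994.

17 October 1994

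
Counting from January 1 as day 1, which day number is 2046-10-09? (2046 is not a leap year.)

282

Days in months before October: 31 + 28 + 31 + 30 + 31 + 30 + 31 + 31 + 30 = 273.
Plus 9 days into October → day 282.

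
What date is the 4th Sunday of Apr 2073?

Apr 2073 begins on a Saturday, so the first Sunday is Apr 2 (1 day later).
The 4th Sunday is 3 weeks later: 2 + 21 = 23.

Apr 23, 2073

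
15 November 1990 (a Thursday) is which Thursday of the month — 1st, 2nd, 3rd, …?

Day 15 falls in week ⌈15/7⌉ of the month.
Days 1–7 hold the 1st Thursday, 8–14 the 2nd, 15–21 the 3rd, 22–28 the 4th, 29–31 the 5th.
15 is in the range for the 3rd.

3rd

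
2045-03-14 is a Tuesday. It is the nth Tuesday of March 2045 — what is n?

Day 14 falls in week ⌈14/7⌉ of the month.
Days 1–7 hold the 1st Tuesday, 8–14 the 2nd, 15–21 the 3rd, 22–28 the 4th, 29–31 the 5th.
14 is in the range for the 2nd.

2nd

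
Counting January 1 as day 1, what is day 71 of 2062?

March 12, 2062

January has 31 days (71 − 31 = 40 remain).
February has 28 days (40 − 28 = 12 remain).
12 into March → March 12.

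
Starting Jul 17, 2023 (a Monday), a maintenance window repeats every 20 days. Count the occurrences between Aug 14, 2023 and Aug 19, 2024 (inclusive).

Occurrences land 20·i days after Jul 17, 2023 for i = 0, 1, 2, …
Aug 14, 2023 is 28 days after the start; 28 ÷ 20 = 1 remainder 8; since the remainder is 8, round up to i = 2. First occurrence in the window: #3 on Aug 26, 2023 (2×20 = 40 days in).
Aug 19, 2024 is 399 days after the start; 399 ÷ 20 = 19 remainder 19. Last occurrence in the window: #20 on Jul 31, 2024.
Occurrences #3 through #20: 18 in total.

18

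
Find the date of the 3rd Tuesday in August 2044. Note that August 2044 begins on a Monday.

2044-08-16

August 2044 begins on a Monday, so the first Tuesday is August 2 (1 day later).
The 3rd Tuesday is 2 weeks later: 2 + 14 = 16.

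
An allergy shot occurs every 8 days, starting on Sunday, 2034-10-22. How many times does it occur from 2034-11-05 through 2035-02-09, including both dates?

Occurrences land 8·i days after 2034-10-22 for i = 0, 1, 2, …
2034-11-05 is 14 days after the start; 14 ÷ 8 = 1 remainder 6; since the remainder is 6, round up to i = 2. First occurrence in the window: #3 on 2034-11-07 (2×8 = 16 days in).
2035-02-09 is 110 days after the start; 110 ÷ 8 = 13 remainder 6. Last occurrence in the window: #14 on 2035-02-03.
Occurrences #3 through #14: 12 in total.

12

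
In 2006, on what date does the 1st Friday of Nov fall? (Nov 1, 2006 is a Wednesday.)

Nov 2006 begins on a Wednesday, so the first Friday is Nov 3 (2 days later).

Nov 3, 2006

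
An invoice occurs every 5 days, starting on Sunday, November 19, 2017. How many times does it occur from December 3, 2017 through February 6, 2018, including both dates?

Occurrences land 5·i days after November 19, 2017 for i = 0, 1, 2, …
December 3, 2017 is 14 days after the start; 14 ÷ 5 = 2 remainder 4; since the remainder is 4, round up to i = 3. First occurrence in the window: #4 on December 4, 2017 (3×5 = 15 days in).
February 6, 2018 is 79 days after the start; 79 ÷ 5 = 15 remainder 4. Last occurrence in the window: #16 on February 2, 2018.
Occurrences #4 through #16: 13 in total.

13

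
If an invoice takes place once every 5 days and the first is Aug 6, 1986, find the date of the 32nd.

The 32nd occurrence is 31 intervals after the first: 31 × 5 = 155 days after Aug 6, 1986.
Aug has 31 days — 25 days to the end of Aug leaves 130.
Sep has 30 days (100 left).
Oct has 31 days (69 left).
Nov has 30 days (39 left).
Dec has 31 days (8 left).
8 days into Jan → Jan 8, 1987.

Jan 8, 1987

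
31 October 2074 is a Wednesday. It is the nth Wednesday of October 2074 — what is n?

Day 31 falls in week ⌈31/7⌉ of the month.
Days 1–7 hold the 1st Wednesday, 8–14 the 2nd, 15–21 the 3rd, 22–28 the 4th, 29–31 the 5th.
31 is in the range for the 5th.

5th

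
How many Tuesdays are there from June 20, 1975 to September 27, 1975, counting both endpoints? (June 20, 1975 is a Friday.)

14

June 20, 1975 is a Friday; the first Tuesday on or after it is June 24, 1975 (4 days later).
From June 24, 1975 to September 27, 1975: 6 + 31 + 31 + 27 = 95 days (rest of June, July, August, September).
95 ÷ 7 = 13 full weeks with remainder 4, so 13 more Tuesdays after the first → 14.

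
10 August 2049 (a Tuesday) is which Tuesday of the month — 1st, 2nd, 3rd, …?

Day 10 falls in week ⌈10/7⌉ of the month.
Days 1–7 hold the 1st Tuesday, 8–14 the 2nd, 15–21 the 3rd, 22–28 the 4th, 29–31 the 5th.
10 is in the range for the 2nd.

2nd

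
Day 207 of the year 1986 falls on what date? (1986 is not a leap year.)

Jul 26, 1986

Jan has 31 days (207 − 31 = 176 remain).
Feb has 28 days (176 − 28 = 148 remain).
Mar has 31 days (148 − 31 = 117 remain).
Apr has 30 days (117 − 30 = 87 remain).
May has 31 days (87 − 31 = 56 remain).
Jun has 30 days (56 − 30 = 26 remain).
26 into Jul → Jul 26.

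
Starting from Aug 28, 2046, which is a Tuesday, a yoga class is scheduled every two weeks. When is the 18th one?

The 18th occurrence is 17 intervals after the first: 17 × 14 = 238 days after Aug 28, 2046.
Aug has 31 days — 3 days to the end of Aug leaves 235.
Sep has 30 days (205 left).
Oct has 31 days (174 left).
Nov has 30 days (144 left).
Dec has 31 days (113 left).
Jan has 31 days (82 left).
Feb has 28 days (54 left).
Mar has 31 days (23 left).
23 days into Apr → Apr 23, 2047.

Apr 23, 2047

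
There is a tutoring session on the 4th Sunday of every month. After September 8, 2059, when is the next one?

September 2059 starts on a Monday; its first Sunday is the 7th, so the 4th Sunday is the 28th — September 28, 2059.
September 28, 2059 is after September 8, 2059, so that is the next one.

September 28, 2059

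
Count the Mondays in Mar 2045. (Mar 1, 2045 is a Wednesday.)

4

Mar 1, 2045 is a Wednesday; the first Monday on or after it is Mar 6, 2045 (5 days later).
From Mar 6, 2045 to Mar 31, 2045 is 31 − 6 = 25 days.
25 ÷ 7 = 3 full weeks with remainder 4, so 3 more Mondays after the first → 4.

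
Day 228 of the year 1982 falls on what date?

Aug 16, 1982

Jan has 31 days (228 − 31 = 197 remain).
Feb has 28 days (197 − 28 = 169 remain).
Mar has 31 days (169 − 31 = 138 remain).
Apr has 30 days (138 − 30 = 108 remain).
May has 31 days (108 − 31 = 77 remain).
Jun has 30 days (77 − 30 = 47 remain).
Jul has 31 days (47 − 31 = 16 remain).
16 into Aug → Aug 16.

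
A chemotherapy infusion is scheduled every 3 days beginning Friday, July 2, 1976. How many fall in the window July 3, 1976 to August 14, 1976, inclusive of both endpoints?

Occurrences land 3·i days after July 2, 1976 for i = 0, 1, 2, …
July 3, 1976 is 1 day after the start; 1 ÷ 3 = 0 remainder 1; since the remainder is 1, round up to i = 1. First occurrence in the window: #2 on July 5, 1976 (1×3 = 3 days in).
August 14, 1976 is 43 days after the start; 43 ÷ 3 = 14 remainder 1. Last occurrence in the window: #15 on August 13, 1976.
Occurrences #2 through #15: 14 in total.

14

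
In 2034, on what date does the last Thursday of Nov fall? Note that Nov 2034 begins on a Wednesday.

Nov 30, 2034

Nov 2034 begins on a Wednesday, so the first Thursday is Nov 2 (1 day later).
Nov 2034 has 30 days. Adding weeks: 2, 9, 16, 23, 30 — the last one ≤ 30 is the 30th.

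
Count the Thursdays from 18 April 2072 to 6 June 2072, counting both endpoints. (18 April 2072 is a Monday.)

18 April 2072 is a Monday; the first Thursday on or after it is 21 April 2072 (3 days later).
From 21 April 2072 to 6 June 2072: 9 + 31 + 6 = 46 days (rest of April, May, June).
46 ÷ 7 = 6 full weeks with remainder 4, so 6 more Thursdays after the first → 7.

7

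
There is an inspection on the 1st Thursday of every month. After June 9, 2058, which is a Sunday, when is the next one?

June 2058 starts on a Saturday, so its 1st Thursday is June 6, 2058 (5 days in).
That is not after June 9, 2058, so look at July 2058.
July 2058 starts on a Monday, so its 1st Thursday is July 4, 2058 (3 days in).

July 4, 2058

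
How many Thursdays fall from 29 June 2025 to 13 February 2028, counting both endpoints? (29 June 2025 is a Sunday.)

137

29 June 2025 is a Sunday; the first Thursday on or after it is 3 July 2025 (4 days later).
From 3 July 2025 to 13 February 2028: 181 + 365 + 365 + 44 = 955 days (rest of 2025, 2026, 2027, to 13 February 2028 in 2028).
955 ÷ 7 = 136 full weeks with remainder 3, so 136 more Thursdays after the first → 137.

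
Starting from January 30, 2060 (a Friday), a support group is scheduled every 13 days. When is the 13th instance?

July 4, 2060

The 13th occurrence is 12 intervals after the first: 12 × 13 = 156 days after January 30, 2060.
January has 31 days — 1 day to the end of January leaves 155.
February has 29 days (126 left).
March has 31 days (95 left).
April has 30 days (65 left).
May has 31 days (34 left).
June has 30 days (4 left).
4 days into July → July 4, 2060.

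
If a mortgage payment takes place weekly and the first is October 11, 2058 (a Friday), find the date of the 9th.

The 9th occurrence is 8 intervals after the first: 8 × 7 = 56 days after October 11, 2058.
October has 31 days — 20 days to the end of October leaves 36.
November has 30 days (6 left).
6 days into December → December 6, 2058.

December 6, 2058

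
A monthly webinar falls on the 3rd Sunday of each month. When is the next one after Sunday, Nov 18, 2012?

Dec 16, 2012

Nov 2012 starts on a Thursday; its first Sunday is the 4th, so the 3rd Sunday is the 18th — Nov 18, 2012.
That is not after Nov 18, 2012, so look at Dec 2012.
Dec 2012 starts on a Saturday; its first Sunday is the 2nd, so the 3rd Sunday is the 16th — Dec 16, 2012.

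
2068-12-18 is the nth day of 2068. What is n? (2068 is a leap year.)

Days in months before December: 31 + 29 + 31 + 30 + 31 + 30 + 31 + 31 + 30 + 31 + 30 = 335.
Plus 18 days into December → day 353.

353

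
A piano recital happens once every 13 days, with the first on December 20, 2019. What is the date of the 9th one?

The 9th occurrence is 8 intervals after the first: 8 × 13 = 104 days after December 20, 2019.
December has 31 days — 11 days to the end of December leaves 93.
January has 31 days (62 left).
February has 29 days (33 left).
March has 31 days (2 left).
2 days into April → April 2, 2020.

April 2, 2020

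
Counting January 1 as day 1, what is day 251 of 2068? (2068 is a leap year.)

January has 31 days (251 − 31 = 220 remain).
February has 29 days (220 − 29 = 191 remain).
March has 31 days (191 − 31 = 160 remain).
April has 30 days (160 − 30 = 130 remain).
May has 31 days (130 − 31 = 99 remain).
June has 30 days (99 − 30 = 69 remain).
July has 31 days (69 − 31 = 38 remain).
August has 31 days (38 − 31 = 7 remain).
7 into September → September 7.

7 September 2068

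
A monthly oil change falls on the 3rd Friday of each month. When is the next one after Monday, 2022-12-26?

2023-01-20

December 2022 starts on a Thursday; its first Friday is the 2nd, so the 3rd Friday is the 16th — 2022-12-16.
That is not after 2022-12-26, so look at January 2023.
January 2023 starts on a Sunday; its first Friday is the 6th, so the 3rd Friday is the 20th — 2023-01-20.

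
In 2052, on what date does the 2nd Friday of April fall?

12 April 2052

April 2052 begins on a Monday, so the first Friday is April 5 (4 days later).
The 2nd Friday is 1 weeks later: 5 + 7 = 12.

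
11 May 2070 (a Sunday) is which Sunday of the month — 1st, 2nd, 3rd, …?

Day 11 falls in week ⌈11/7⌉ of the month.
Days 1–7 hold the 1st Sunday, 8–14 the 2nd, 15–21 the 3rd, 22–28 the 4th, 29–31 the 5th.
11 is in the range for the 2nd.

2nd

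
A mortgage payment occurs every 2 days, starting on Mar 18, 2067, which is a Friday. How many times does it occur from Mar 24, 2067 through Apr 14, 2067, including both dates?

Occurrences land 2·i days after Mar 18, 2067 for i = 0, 1, 2, …
Mar 24, 2067 is 6 days after the start; 6 ÷ 2 = 3 remainder 0. First occurrence in the window: #4 on Mar 24, 2067 (3×2 = 6 days in).
Apr 14, 2067 is 27 days after the start; 27 ÷ 2 = 13 remainder 1. Last occurrence in the window: #14 on Apr 13, 2067.
Occurrences #4 through #14: 11 in total.

11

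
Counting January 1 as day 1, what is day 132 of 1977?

1977-05-12

January has 31 days (132 − 31 = 101 remain).
February has 28 days (101 − 28 = 73 remain).
March has 31 days (73 − 31 = 42 remain).
April has 30 days (42 − 30 = 12 remain).
12 into May → May 12.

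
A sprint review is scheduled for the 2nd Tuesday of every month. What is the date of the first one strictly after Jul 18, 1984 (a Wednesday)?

Jul 1984 starts on a Sunday; its first Tuesday is the 3rd, so the 2nd Tuesday is the 10th — Jul 10, 1984.
That is not after Jul 18, 1984, so look at Aug 1984.
Aug 1984 starts on a Wednesday; its first Tuesday is the 7th, so the 2nd Tuesday is the 14th — Aug 14, 1984.

Aug 14, 1984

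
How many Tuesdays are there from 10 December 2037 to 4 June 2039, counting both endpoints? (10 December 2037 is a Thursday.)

10 December 2037 is a Thursday; the first Tuesday on or after it is 15 December 2037 (5 days later).
From 15 December 2037 to 4 June 2039: 16 + 365 + 155 = 536 days (rest of 2037, 2038, to 4 June 2039 in 2039).
536 ÷ 7 = 76 full weeks with remainder 4, so 76 more Tuesdays after the first → 77.

77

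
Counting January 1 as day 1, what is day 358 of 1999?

December 24, 1999

January has 31 days (358 − 31 = 327 remain).
February has 28 days (327 − 28 = 299 remain).
March has 31 days (299 − 31 = 268 remain).
April has 30 days (268 − 30 = 238 remain).
May has 31 days (238 − 31 = 207 remain).
June has 30 days (207 − 30 = 177 remain).
July has 31 days (177 − 31 = 146 remain).
August has 31 days (146 − 31 = 115 remain).
September has 30 days (115 − 30 = 85 remain).
October has 31 days (85 − 31 = 54 remain).
November has 30 days (54 − 30 = 24 remain).
24 into December → December 24.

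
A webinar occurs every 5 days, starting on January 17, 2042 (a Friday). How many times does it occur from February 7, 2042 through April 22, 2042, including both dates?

15

Occurrences land 5·i days after January 17, 2042 for i = 0, 1, 2, …
February 7, 2042 is 21 days after the start; 21 ÷ 5 = 4 remainder 1; since the remainder is 1, round up to i = 5. First occurrence in the window: #6 on February 11, 2042 (5×5 = 25 days in).
April 22, 2042 is 95 days after the start; 95 ÷ 5 = 19 remainder 0. Last occurrence in the window: #20 on April 22, 2042.
Occurrences #6 through #20: 15 in total.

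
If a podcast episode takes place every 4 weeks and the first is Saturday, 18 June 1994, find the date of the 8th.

The 8th occurrence is 7 intervals after the first: 7 × 28 = 196 days after 18 June 1994.
June has 30 days — 12 days to the end of June leaves 184.
July has 31 days (153 left).
August has 31 days (122 left).
September has 30 days (92 left).
October has 31 days (61 left).
November has 30 days (31 left).
31 days into December → 31 December 1994.

31 December 1994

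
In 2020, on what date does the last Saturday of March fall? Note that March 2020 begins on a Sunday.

March 2020 begins on a Sunday, so the first Saturday is March 7 (6 days later).
March 2020 has 31 days. Adding weeks: 7, 14, 21, 28 — the last one ≤ 31 is the 28th.

28 March 2020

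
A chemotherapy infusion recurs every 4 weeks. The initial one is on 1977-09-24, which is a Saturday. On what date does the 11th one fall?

The 11th occurrence is 10 intervals after the first: 10 × 28 = 280 days after 1977-09-24.
September has 30 days — 6 days to the end of September leaves 274.
October has 31 days (243 left).
November has 30 days (213 left).
December has 31 days (182 left).
January has 31 days (151 left).
February has 28 days (123 left).
March has 31 days (92 left).
April has 30 days (62 left).
May has 31 days (31 left).
June has 30 days (1 left).
1 day into July → 1978-07-01.

1978-07-01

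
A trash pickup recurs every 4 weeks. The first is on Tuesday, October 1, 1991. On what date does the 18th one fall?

January 19, 1993

The 18th occurrence is 17 intervals after the first: 17 × 28 = 476 days after October 1, 1991.
October has 31 days — 30 days to the end of October leaves 446.
From end of October to end of 1991 is 61 days (385 left).
1992 has 366 days (19 left).
19 days into January → January 19, 1993.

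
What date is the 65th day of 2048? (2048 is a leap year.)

January has 31 days (65 − 31 = 34 remain).
February has 29 days (34 − 29 = 5 remain).
5 into March → March 5.

5 March 2048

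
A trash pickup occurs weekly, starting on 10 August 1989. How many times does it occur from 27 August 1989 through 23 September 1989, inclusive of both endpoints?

4

Occurrences land 7·i days after 10 August 1989 for i = 0, 1, 2, …
27 August 1989 is 17 days after the start; 17 ÷ 7 = 2 remainder 3; since the remainder is 3, round up to i = 3. First occurrence in the window: #4 on 31 August 1989 (3×7 = 21 days in).
23 September 1989 is 44 days after the start; 44 ÷ 7 = 6 remainder 2. Last occurrence in the window: #7 on 21 September 1989.
Occurrences #4 through #7: 4 in total.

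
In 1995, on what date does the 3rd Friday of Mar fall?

Mar 17, 1995

Mar 1995 begins on a Wednesday, so the first Friday is Mar 3 (2 days later).
The 3rd Friday is 2 weeks later: 3 + 14 = 17.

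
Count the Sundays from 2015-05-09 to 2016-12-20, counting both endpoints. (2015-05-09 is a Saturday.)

2015-05-09 is a Saturday; the first Sunday on or after it is 2015-05-10 (1 day later).
From 2015-05-10 to 2016-12-20: 235 + 355 = 590 days (rest of 2015, to 2016-12-20 in 2016).
590 ÷ 7 = 84 full weeks with remainder 2, so 84 more Sundays after the first → 85.

85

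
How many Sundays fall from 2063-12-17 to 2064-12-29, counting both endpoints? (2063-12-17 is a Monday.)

2063-12-17 is a Monday; the first Sunday on or after it is 2063-12-23 (6 days later).
From 2063-12-23 to 2064-12-29: 8 + 364 = 372 days (rest of 2063, to 2064-12-29 in 2064).
372 ÷ 7 = 53 full weeks with remainder 1, so 53 more Sundays after the first → 54.

54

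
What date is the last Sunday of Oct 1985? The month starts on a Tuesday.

Oct 27, 1985

Oct 1985 begins on a Tuesday, so the first Sunday is Oct 6 (5 days later).
Oct 1985 has 31 days. Adding weeks: 6, 13, 20, 27 — the last one ≤ 31 is the 27th.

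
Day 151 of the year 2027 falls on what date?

May 31, 2027

Jan has 31 days (151 − 31 = 120 remain).
Feb has 28 days (120 − 28 = 92 remain).
Mar has 31 days (92 − 31 = 61 remain).
Apr has 30 days (61 − 30 = 31 remain).
31 into May → May 31.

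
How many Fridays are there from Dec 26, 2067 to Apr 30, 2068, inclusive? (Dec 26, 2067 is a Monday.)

18

Dec 26, 2067 is a Monday; the first Friday on or after it is Dec 30, 2067 (4 days later).
From Dec 30, 2067 to Apr 30, 2068: 1 + 31 + 29 + 31 + 30 = 122 days (rest of Dec, Jan, Feb, Mar, Apr).
122 ÷ 7 = 17 full weeks with remainder 3, so 17 more Fridays after the first → 18.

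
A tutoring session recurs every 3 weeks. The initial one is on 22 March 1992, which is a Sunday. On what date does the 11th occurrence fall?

18 October 1992

The 11th occurrence is 10 intervals after the first: 10 × 21 = 210 days after 22 March 1992.
March has 31 days — 9 days to the end of March leaves 201.
April has 30 days (171 left).
May has 31 days (140 left).
June has 30 days (110 left).
July has 31 days (79 left).
August has 31 days (48 left).
September has 30 days (18 left).
18 days into October → 18 October 1992.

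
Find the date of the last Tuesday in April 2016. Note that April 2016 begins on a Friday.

April 2016 begins on a Friday, so the first Tuesday is April 5 (4 days later).
April 2016 has 30 days. Adding weeks: 5, 12, 19, 26 — the last one ≤ 30 is the 26th.

26 April 2016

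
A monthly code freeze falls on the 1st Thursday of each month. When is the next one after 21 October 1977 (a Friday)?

October 1977 starts on a Saturday, so its 1st Thursday is 6 October 1977 (5 days in).
That is not after 21 October 1977, so look at November 1977.
November 1977 starts on a Tuesday, so its 1st Thursday is 3 November 1977 (2 days in).

3 November 1977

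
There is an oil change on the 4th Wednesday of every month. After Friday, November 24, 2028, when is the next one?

November 2028 starts on a Wednesday; its first Wednesday is the 1st, so the 4th Wednesday is the 22nd — November 22, 2028.
That is not after November 24, 2028, so look at December 2028.
December 2028 starts on a Friday; its first Wednesday is the 6th, so the 4th Wednesday is the 27th — December 27, 2028.

December 27, 2028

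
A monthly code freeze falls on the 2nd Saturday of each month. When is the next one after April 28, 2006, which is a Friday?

May 13, 2006

April 2006 starts on a Saturday; its first Saturday is the 1st, so the 2nd Saturday is the 8th — April 8, 2006.
That is not after April 28, 2006, so look at May 2006.
May 2006 starts on a Monday; its first Saturday is the 6th, so the 2nd Saturday is the 13th — May 13, 2006.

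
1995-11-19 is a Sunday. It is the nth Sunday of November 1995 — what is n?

3rd

Day 19 falls in week ⌈19/7⌉ of the month.
Days 1–7 hold the 1st Sunday, 8–14 the 2nd, 15–21 the 3rd, 22–28 the 4th, 29–31 the 5th.
19 is in the range for the 3rd.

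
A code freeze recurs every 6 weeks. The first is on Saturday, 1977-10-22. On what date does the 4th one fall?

1978-02-25

The 4th occurrence is 3 intervals after the first: 3 × 42 = 126 days after 1977-10-22.
October has 31 days — 9 days to the end of October leaves 117.
November has 30 days (87 left).
December has 31 days (56 left).
January has 31 days (25 left).
25 days into February → 1978-02-25.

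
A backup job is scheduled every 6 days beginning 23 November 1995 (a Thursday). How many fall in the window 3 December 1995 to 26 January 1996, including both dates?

9

Occurrences land 6·i days after 23 November 1995 for i = 0, 1, 2, …
3 December 1995 is 10 days after the start; 10 ÷ 6 = 1 remainder 4; since the remainder is 4, round up to i = 2. First occurrence in the window: #3 on 5 December 1995 (2×6 = 12 days in).
26 January 1996 is 64 days after the start; 64 ÷ 6 = 10 remainder 4. Last occurrence in the window: #11 on 22 January 1996.
Occurrences #3 through #11: 9 in total.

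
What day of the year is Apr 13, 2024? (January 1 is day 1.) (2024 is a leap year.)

104

Days in months before Apr: 31 + 29 + 31 = 91.
Plus 13 days into Apr → day 104.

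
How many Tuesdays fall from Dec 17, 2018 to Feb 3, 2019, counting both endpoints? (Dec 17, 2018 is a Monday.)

Dec 17, 2018 is a Monday; the first Tuesday on or after it is Dec 18, 2018 (1 day later).
From Dec 18, 2018 to Feb 3, 2019: 13 + 31 + 3 = 47 days (rest of Dec, Jan, Feb).
47 ÷ 7 = 6 full weeks with remainder 5, so 6 more Tuesdays after the first → 7.

7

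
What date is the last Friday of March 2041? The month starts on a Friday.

March 2041 begins on a Friday, so the first Friday is March 1.
March 2041 has 31 days. Adding weeks: 1, 8, 15, 22, 29 — the last one ≤ 31 is the 29th.

2041-03-29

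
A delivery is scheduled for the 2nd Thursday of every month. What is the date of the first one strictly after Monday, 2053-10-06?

2053-10-09

October 2053 starts on a Wednesday; its first Thursday is the 2nd, so the 2nd Thursday is the 9th — 2053-10-09.
2053-10-09 is after 2053-10-06, so that is the next one.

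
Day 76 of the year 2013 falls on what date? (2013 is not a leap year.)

January has 31 days (76 − 31 = 45 remain).
February has 28 days (45 − 28 = 17 remain).
17 into March → March 17.

2013-03-17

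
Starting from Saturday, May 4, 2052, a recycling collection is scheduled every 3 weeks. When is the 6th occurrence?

The 6th occurrence is 5 intervals after the first: 5 × 21 = 105 days after May 4, 2052.
May has 31 days — 27 days to the end of May leaves 78.
June has 30 days (48 left).
July has 31 days (17 left).
17 days into August → August 17, 2052.

August 17, 2052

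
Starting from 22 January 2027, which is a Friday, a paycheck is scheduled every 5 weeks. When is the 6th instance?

16 July 2027

The 6th occurrence is 5 intervals after the first: 5 × 35 = 175 days after 22 January 2027.
January has 31 days — 9 days to the end of January leaves 166.
February has 28 days (138 left).
March has 31 days (107 left).
April has 30 days (77 left).
May has 31 days (46 left).
June has 30 days (16 left).
16 days into July → 16 July 2027.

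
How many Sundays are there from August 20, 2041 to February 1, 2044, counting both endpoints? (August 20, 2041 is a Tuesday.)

August 20, 2041 is a Tuesday; the first Sunday on or after it is August 25, 2041 (5 days later).
From August 25, 2041 to February 1, 2044: 128 + 365 + 365 + 32 = 890 days (rest of 2041, 2042, 2043, to February 1, 2044 in 2044).
890 ÷ 7 = 127 full weeks with remainder 1, so 127 more Sundays after the first → 128.

128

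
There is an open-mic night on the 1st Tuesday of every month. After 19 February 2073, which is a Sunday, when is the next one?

7 March 2073

February 2073 starts on a Wednesday, so its 1st Tuesday is 7 February 2073 (6 days in).
That is not after 19 February 2073, so look at March 2073.
March 2073 starts on a Wednesday, so its 1st Tuesday is 7 March 2073 (6 days in).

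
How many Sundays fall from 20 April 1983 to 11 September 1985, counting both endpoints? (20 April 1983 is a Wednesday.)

125

20 April 1983 is a Wednesday; the first Sunday on or after it is 24 April 1983 (4 days later).
From 24 April 1983 to 11 September 1985: 251 + 366 + 254 = 871 days (rest of 1983, 1984, to 11 September 1985 in 1985).
871 ÷ 7 = 124 full weeks with remainder 3, so 124 more Sundays after the first → 125.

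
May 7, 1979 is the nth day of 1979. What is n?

127

Days in months before May: 31 + 28 + 31 + 30 = 120.
Plus 7 days into May → day 127.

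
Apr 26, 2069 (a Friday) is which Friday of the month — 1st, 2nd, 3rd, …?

Day 26 falls in week ⌈26/7⌉ of the month.
Days 1–7 hold the 1st Friday, 8–14 the 2nd, 15–21 the 3rd, 22–28 the 4th, 29–31 the 5th.
26 is in the range for the 4th.

4th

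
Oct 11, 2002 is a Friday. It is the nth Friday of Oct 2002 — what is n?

2nd

Day 11 falls in week ⌈11/7⌉ of the month.
Days 1–7 hold the 1st Friday, 8–14 the 2nd, 15–21 the 3rd, 22–28 the 4th, 29–31 the 5th.
11 is in the range for the 2nd.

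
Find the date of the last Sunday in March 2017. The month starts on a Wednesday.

March 2017 begins on a Wednesday, so the first Sunday is March 5 (4 days later).
March 2017 has 31 days. Adding weeks: 5, 12, 19, 26 — the last one ≤ 31 is the 26th.

March 26, 2017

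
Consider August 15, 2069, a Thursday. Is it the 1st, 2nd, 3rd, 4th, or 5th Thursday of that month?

3rd

Day 15 falls in week ⌈15/7⌉ of the month.
Days 1–7 hold the 1st Thursday, 8–14 the 2nd, 15–21 the 3rd, 22–28 the 4th, 29–31 the 5th.
15 is in the range for the 3rd.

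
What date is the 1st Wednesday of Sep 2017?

Sep 2017 begins on a Friday, so the first Wednesday is Sep 6 (5 days later).

Sep 6, 2017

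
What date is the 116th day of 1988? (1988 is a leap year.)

January has 31 days (116 − 31 = 85 remain).
February has 29 days (85 − 29 = 56 remain).
March has 31 days (56 − 31 = 25 remain).
25 into April → April 25.

1988-04-25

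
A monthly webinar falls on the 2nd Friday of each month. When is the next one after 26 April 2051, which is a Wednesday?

April 2051 starts on a Saturday; its first Friday is the 7th, so the 2nd Friday is the 14th — 14 April 2051.
That is not after 26 April 2051, so look at May 2051.
May 2051 starts on a Monday; its first Friday is the 5th, so the 2nd Friday is the 12th — 12 May 2051.

12 May 2051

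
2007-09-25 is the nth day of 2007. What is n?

Days in months before September: 31 + 28 + 31 + 30 + 31 + 30 + 31 + 31 = 243.
Plus 25 days into September → day 268.

268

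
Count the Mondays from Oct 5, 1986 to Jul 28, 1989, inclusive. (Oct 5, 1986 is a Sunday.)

Oct 5, 1986 is a Sunday; the first Monday on or after it is Oct 6, 1986 (1 day later).
From Oct 6, 1986 to Jul 28, 1989: 86 + 365 + 366 + 209 = 1026 days (rest of 1986, 1987, 1988, to Jul 28, 1989 in 1989).
1026 ÷ 7 = 146 full weeks with remainder 4, so 146 more Mondays after the first → 147.

147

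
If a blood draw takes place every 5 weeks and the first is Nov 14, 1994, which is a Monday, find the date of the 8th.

Jul 17, 1995

The 8th occurrence is 7 intervals after the first: 7 × 35 = 245 days after Nov 14, 1994.
Nov has 30 days — 16 days to the end of Nov leaves 229.
Dec has 31 days (198 left).
Jan has 31 days (167 left).
Feb has 28 days (139 left).
Mar has 31 days (108 left).
Apr has 30 days (78 left).
May has 31 days (47 left).
Jun has 30 days (17 left).
17 days into Jul → Jul 17, 1995.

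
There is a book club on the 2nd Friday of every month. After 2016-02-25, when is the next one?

February 2016 starts on a Monday; its first Friday is the 5th, so the 2nd Friday is the 12th — 2016-02-12.
That is not after 2016-02-25, so look at March 2016.
March 2016 starts on a Tuesday; its first Friday is the 4th, so the 2nd Friday is the 11th — 2016-03-11.

2016-03-11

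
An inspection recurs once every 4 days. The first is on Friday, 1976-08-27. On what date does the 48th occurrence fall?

The 48th occurrence is 47 intervals after the first: 47 × 4 = 188 days after 1976-08-27.
August has 31 days — 4 days to the end of August leaves 184.
September has 30 days (154 left).
October has 31 days (123 left).
November has 30 days (93 left).
December has 31 days (62 left).
January has 31 days (31 left).
February has 28 days (3 left).
3 days into March → 1977-03-03.

1977-03-03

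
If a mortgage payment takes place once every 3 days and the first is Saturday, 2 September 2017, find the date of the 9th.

26 September 2017

The 9th occurrence is 8 intervals after the first: 8 × 3 = 24 days after 2 September 2017.
24 days later is 26 September 2017.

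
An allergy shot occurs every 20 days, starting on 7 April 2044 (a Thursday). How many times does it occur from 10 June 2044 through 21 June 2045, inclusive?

Occurrences land 20·i days after 7 April 2044 for i = 0, 1, 2, …
10 June 2044 is 64 days after the start; 64 ÷ 20 = 3 remainder 4; since the remainder is 4, round up to i = 4. First occurrence in the window: #5 on 26 June 2044 (4×20 = 80 days in).
21 June 2045 is 440 days after the start; 440 ÷ 20 = 22 remainder 0. Last occurrence in the window: #23 on 21 June 2045.
Occurrences #5 through #23: 19 in total.

19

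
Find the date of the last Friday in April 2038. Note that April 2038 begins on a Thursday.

2038-04-30

April 2038 begins on a Thursday, so the first Friday is April 2 (1 day later).
April 2038 has 30 days. Adding weeks: 2, 9, 16, 23, 30 — the last one ≤ 30 is the 30th.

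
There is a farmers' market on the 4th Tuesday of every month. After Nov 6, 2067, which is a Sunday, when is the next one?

Nov 22, 2067

Nov 2067 starts on a Tuesday; its first Tuesday is the 1st, so the 4th Tuesday is the 22nd — Nov 22, 2067.
Nov 22, 2067 is after Nov 6, 2067, so that is the next one.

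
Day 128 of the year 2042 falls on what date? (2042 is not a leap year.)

January has 31 days (128 − 31 = 97 remain).
February has 28 days (97 − 28 = 69 remain).
March has 31 days (69 − 31 = 38 remain).
April has 30 days (38 − 30 = 8 remain).
8 into May → May 8.

2042-05-08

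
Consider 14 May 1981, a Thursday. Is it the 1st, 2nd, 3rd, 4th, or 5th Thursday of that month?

Day 14 falls in week ⌈14/7⌉ of the month.
Days 1–7 hold the 1st Thursday, 8–14 the 2nd, 15–21 the 3rd, 22–28 the 4th, 29–31 the 5th.
14 is in the range for the 2nd.

2nd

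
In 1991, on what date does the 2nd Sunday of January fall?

January 13, 1991

The first Sunday of January 1991 is January 6.
The 2nd Sunday is 1 weeks later: 6 + 7 = 13.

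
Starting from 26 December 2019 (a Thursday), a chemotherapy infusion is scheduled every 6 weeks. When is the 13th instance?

13 May 2021

The 13th occurrence is 12 intervals after the first: 12 × 42 = 504 days after 26 December 2019.
December has 31 days — 5 days to the end of December leaves 499.
2020 has 366 days (133 left).
January has 31 days (102 left).
February has 28 days (74 left).
March has 31 days (43 left).
April has 30 days (13 left).
13 days into May → 13 May 2021.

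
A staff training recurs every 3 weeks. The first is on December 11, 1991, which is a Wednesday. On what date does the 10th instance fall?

June 17, 1992

The 10th occurrence is 9 intervals after the first: 9 × 21 = 189 days after December 11, 1991.
December has 31 days — 20 days to the end of December leaves 169.
January has 31 days (138 left).
February has 29 days (109 left).
March has 31 days (78 left).
April has 30 days (48 left).
May has 31 days (17 left).
17 days into June → June 17, 1992.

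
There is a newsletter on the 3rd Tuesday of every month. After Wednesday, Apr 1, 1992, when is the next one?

Apr 1992 starts on a Wednesday; its first Tuesday is the 7th, so the 3rd Tuesday is the 21st — Apr 21, 1992.
Apr 21, 1992 is after Apr 1, 1992, so that is the next one.

Apr 21, 1992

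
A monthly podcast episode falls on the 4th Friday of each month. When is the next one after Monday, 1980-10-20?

October 1980 starts on a Wednesday; its first Friday is the 3rd, so the 4th Friday is the 24th — 1980-10-24.
1980-10-24 is after 1980-10-20, so that is the next one.

1980-10-24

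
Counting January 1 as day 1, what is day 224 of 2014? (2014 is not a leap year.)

Aug 12, 2014

Jan has 31 days (224 − 31 = 193 remain).
Feb has 28 days (193 − 28 = 165 remain).
Mar has 31 days (165 − 31 = 134 remain).
Apr has 30 days (134 − 30 = 104 remain).
May has 31 days (104 − 31 = 73 remain).
Jun has 30 days (73 − 30 = 43 remain).
Jul has 31 days (43 − 31 = 12 remain).
12 into Aug → Aug 12.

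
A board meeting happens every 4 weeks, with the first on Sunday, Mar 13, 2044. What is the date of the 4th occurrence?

The 4th occurrence is 3 intervals after the first: 3 × 28 = 84 days after Mar 13, 2044.
Mar has 31 days — 18 days to the end of Mar leaves 66.
Apr has 30 days (36 left).
May has 31 days (5 left).
5 days into Jun → Jun 5, 2044.

Jun 5, 2044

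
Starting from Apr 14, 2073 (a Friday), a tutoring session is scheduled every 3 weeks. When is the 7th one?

Aug 18, 2073

The 7th occurrence is 6 intervals after the first: 6 × 21 = 126 days after Apr 14, 2073.
Apr has 30 days — 16 days to the end of Apr leaves 110.
May has 31 days (79 left).
Jun has 30 days (49 left).
Jul has 31 days (18 left).
18 days into Aug → Aug 18, 2073.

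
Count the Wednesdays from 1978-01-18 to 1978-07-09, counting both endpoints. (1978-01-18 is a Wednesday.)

1978-01-18 is a Wednesday; the first Wednesday on or after it is 1978-01-18.
From 1978-01-18 to 1978-07-09: 13 + 28 + 31 + 30 + 31 + 30 + 9 = 172 days (rest of January, February, March, April, May, June, July).
172 ÷ 7 = 24 full weeks with remainder 4, so 24 more Wednesdays after the first → 25.

25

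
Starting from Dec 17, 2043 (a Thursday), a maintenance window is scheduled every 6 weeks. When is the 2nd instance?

The 2nd occurrence is 1 interval after the first: 1 × 42 = 42 days after Dec 17, 2043.
Dec has 31 days — 14 days to the end of Dec leaves 28.
28 days into Jan → Jan 28, 2044.

Jan 28, 2044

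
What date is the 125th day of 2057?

5 May 2057

January has 31 days (125 − 31 = 94 remain).
February has 28 days (94 − 28 = 66 remain).
March has 31 days (66 − 31 = 35 remain).
April has 30 days (35 − 30 = 5 remain).
5 into May → May 5.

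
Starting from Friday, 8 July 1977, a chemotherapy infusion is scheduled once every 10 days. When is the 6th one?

27 August 1977

The 6th occurrence is 5 intervals after the first: 5 × 10 = 50 days after 8 July 1977.
July has 31 days — 23 days to the end of July leaves 27.
27 days into August → 27 August 1977.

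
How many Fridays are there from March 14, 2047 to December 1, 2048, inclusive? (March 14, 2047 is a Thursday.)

90

March 14, 2047 is a Thursday; the first Friday on or after it is March 15, 2047 (1 day later).
From March 15, 2047 to December 1, 2048: 291 + 336 = 627 days (rest of 2047, to December 1, 2048 in 2048).
627 ÷ 7 = 89 full weeks with remainder 4, so 89 more Fridays after the first → 90.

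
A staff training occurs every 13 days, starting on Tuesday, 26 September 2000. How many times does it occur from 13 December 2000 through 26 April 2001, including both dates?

11

Occurrences land 13·i days after 26 September 2000 for i = 0, 1, 2, …
13 December 2000 is 78 days after the start; 78 ÷ 13 = 6 remainder 0. First occurrence in the window: #7 on 13 December 2000 (6×13 = 78 days in).
26 April 2001 is 212 days after the start; 212 ÷ 13 = 16 remainder 4. Last occurrence in the window: #17 on 22 April 2001.
Occurrences #7 through #17: 11 in total.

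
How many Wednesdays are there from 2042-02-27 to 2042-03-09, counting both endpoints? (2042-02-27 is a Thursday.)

1

2042-02-27 is a Thursday; the first Wednesday on or after it is 2042-03-05 (6 days later).
From 2042-03-05 to 2042-03-09 is 9 − 5 = 4 days.
4 ÷ 7 = 0 full weeks with remainder 4, so 0 more Wednesdays after the first → 1.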